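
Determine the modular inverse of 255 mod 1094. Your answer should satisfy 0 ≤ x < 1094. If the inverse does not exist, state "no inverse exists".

Extended Euclidean algorithm:
1094 = 4·255 + 74
255 = 3·74 + 33
74 = 2·33 + 8
33 = 4·8 + 1
8 = 8·1 + 0
Since gcd(255, 1094) = 1, back-substitute to write 1 as a combination:
1 = 33 − 4·8
1 = −4·74 + 9·33
1 = 9·255 − 31·74
1 = −31·1094 + 133·255
So 255·133 ≡ 1 (mod 1094).

133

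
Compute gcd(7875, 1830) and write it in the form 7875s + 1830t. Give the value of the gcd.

Repeated division:
7875 = 4*1830 + 555
1830 = 3*555 + 165
555 = 3*165 + 60
165 = 2*60 + 45
60 = 1*45 + 15
45 = 3*15 + 0
gcd(7875, 1830) = 15.
Working backward:
15 = 60 − 45
15 = −165 + 3·60
15 = 3·555 − 10·165
15 = −10·1830 + 33·555
15 = 33·7875 − 142·1830
So 15 = (33)·7875 + (-142)·1830.

15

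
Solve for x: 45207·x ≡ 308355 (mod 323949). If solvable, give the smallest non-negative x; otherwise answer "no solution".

32755

First find gcd(45207, 323949):
323949 = 7*45207 + 7500
45207 = 6*7500 + 207
7500 = 36*207 + 48
207 = 4*48 + 15
48 = 3*15 + 3
15 = 5*3 + 0
gcd = 3 and 3 | 308355, so solutions exist. Divide through by 3: 15069x ≡ 102785 (mod 107983).
Now find 15069⁻¹ mod 107983:
107983 = 7×15069 + 2500
15069 = 6×2500 + 69
2500 = 36×69 + 16
69 = 4×16 + 5
16 = 3×5 + 1
5 = 5×1 + 0
Back-substitute:
1 = 16 − 3·5
1 = −3·69 + 13·16
1 = 13·2500 − 471·69
1 = −471·15069 + 2839·2500
1 = 2839·107983 − 20344·15069
So 15069·(-20344) ≡ 1 (mod 107983), i.e. 15069⁻¹ ≡ 87639.
Then x ≡ 87639·102785 ≡ 32755 (mod 107983); the smallest non-negative solution is x = 32755.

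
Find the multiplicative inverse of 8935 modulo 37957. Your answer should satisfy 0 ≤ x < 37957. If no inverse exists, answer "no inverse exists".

Apply the Euclidean algorithm to 37957 and 8935:
37957 = 4*8935 + 2217
8935 = 4*2217 + 67
2217 = 33*67 + 6
67 = 11*6 + 1
6 = 6*1 + 0
The gcd is 1. Working backward:
1 = 67 − 11·6
1 = −11·2217 + 364·67
1 = 364·8935 − 1467·2217
1 = −1467·37957 + 6232·8935
So 8935·6232 ≡ 1 (mod 37957).

6232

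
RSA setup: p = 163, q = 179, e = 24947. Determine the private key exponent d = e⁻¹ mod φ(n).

15875

φ(n) = (p−1)(q−1) = 162·178 = 28836.
Need d with 24947·d ≡ 1 (mod 28836). Apply the extended Euclidean algorithm:
28836 = 1×24947 + 3889
24947 = 6×3889 + 1613
3889 = 2×1613 + 663
1613 = 2×663 + 287
663 = 2×287 + 89
287 = 3×89 + 20
89 = 4×20 + 9
20 = 2×9 + 2
9 = 4×2 + 1
2 = 2×1 + 0
Back-substitute:
1 = 9 − 4·2
1 = −4·20 + 9·9
1 = 9·89 − 40·20
1 = −40·287 + 129·89
1 = 129·663 − 298·287
1 = −298·1613 + 725·663
1 = 725·3889 − 1748·1613
1 = −1748·24947 + 11213·3889
1 = 11213·28836 − 12961·24947
So 24947·(-12961) ≡ 1 (mod 28836), hence d ≡ -12961 ≡ 15875 (mod 28836).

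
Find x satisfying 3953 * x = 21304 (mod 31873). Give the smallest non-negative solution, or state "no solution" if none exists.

14164

First find gcd(3953, 31873):
31873 = 8·3953 + 249
3953 = 15·249 + 218
249 = 1·218 + 31
218 = 7·31 + 1
31 = 31·1 + 0
gcd = 1, so a unique solution mod 31873 exists.
Back-substitute for the Bézout coefficients:
1 = 218 − 7·31
1 = −7·249 + 8·218
1 = 8·3953 − 127·249
1 = −127·31873 + 1024·3953
So 3953·(1024) ≡ 1 (mod 31873), giving 3953⁻¹ ≡ 1024.
x ≡ 3953⁻¹·21304 ≡ 1024·21304 ≡ 14164 (mod 31873).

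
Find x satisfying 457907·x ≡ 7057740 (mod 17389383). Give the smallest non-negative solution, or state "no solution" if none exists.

First find gcd(457907, 17389383):
17389383 = 37*457907 + 446824
457907 = 1*446824 + 11083
446824 = 40*11083 + 3504
11083 = 3*3504 + 571
3504 = 6*571 + 78
571 = 7*78 + 25
78 = 3*25 + 3
25 = 8*3 + 1
3 = 3*1 + 0
gcd = 1, so a unique solution mod 17389383 exists.
Back-substitute for the Bézout coefficients:
1 = 25 − 8·3
1 = −8·78 + 25·25
1 = 25·571 − 183·78
1 = −183·3504 + 1123·571
1 = 1123·11083 − 3552·3504
1 = −3552·446824 + 143203·11083
1 = 143203·457907 − 146755·446824
1 = −146755·17389383 + 5573138·457907
So 457907·(5573138) ≡ 1 (mod 17389383), giving 457907⁻¹ ≡ 5573138.
x ≡ 457907⁻¹·7057740 ≡ 5573138·7057740 ≡ 615717 (mod 17389383).

615717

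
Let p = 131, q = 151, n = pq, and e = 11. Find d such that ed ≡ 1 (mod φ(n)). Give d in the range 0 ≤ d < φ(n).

φ(n) = (p−1)(q−1) = 130·150 = 19500.
Need d with 11·d ≡ 1 (mod 19500). Apply the extended Euclidean algorithm:
19500 = 1772*11 + 8
11 = 1*8 + 3
8 = 2*3 + 2
3 = 1*2 + 1
2 = 2*1 + 0
Back-substitute:
1 = 3 − 2
1 = −8 + 3·3
1 = 3·11 − 4·8
1 = −4·19500 + 7091·11
So 11·7091 ≡ 1 (mod 19500), hence d = 7091.

7091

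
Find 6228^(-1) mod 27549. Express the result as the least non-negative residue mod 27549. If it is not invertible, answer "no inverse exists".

Compute gcd(6228, 27549):
27549 = 4·6228 + 2637
6228 = 2·2637 + 954
2637 = 2·954 + 729
954 = 1·729 + 225
729 = 3·225 + 54
225 = 4·54 + 9
54 = 6·9 + 0
gcd(6228, 27549) = 9 ≠ 1, so 6228 has no multiplicative inverse modulo 27549.

no inverse exists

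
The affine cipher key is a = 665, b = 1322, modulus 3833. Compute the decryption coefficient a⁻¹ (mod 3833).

3418

Run Euclid on (3833, 665):
3833 = 5·665 + 508
665 = 1·508 + 157
508 = 3·157 + 37
157 = 4·37 + 9
37 = 4·9 + 1
9 = 9·1 + 0
gcd = 1, so the inverse exists. Back-substitute:
1 = 37 − 4·9
1 = −4·157 + 17·37
1 = 17·508 − 55·157
1 = −55·665 + 72·508
1 = 72·3833 − 415·665
Thus 665·(-415) ≡ 1 (mod 3833); reducing, -415 mod 3833 = 3418.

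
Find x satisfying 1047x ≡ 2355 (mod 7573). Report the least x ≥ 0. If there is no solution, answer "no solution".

6295

First find gcd(1047, 7573):
7573 = 7·1047 + 244
1047 = 4·244 + 71
244 = 3·71 + 31
71 = 2·31 + 9
31 = 3·9 + 4
9 = 2·4 + 1
4 = 4·1 + 0
gcd = 1, so a unique solution mod 7573 exists.
Back-substitute for the Bézout coefficients:
1 = 9 − 2·4
1 = −2·31 + 7·9
1 = 7·71 − 16·31
1 = −16·244 + 55·71
1 = 55·1047 − 236·244
1 = −236·7573 + 1707·1047
So 1047·(1707) ≡ 1 (mod 7573), giving 1047⁻¹ ≡ 1707.
x ≡ 1047⁻¹·2355 ≡ 1707·2355 ≡ 6295 (mod 7573).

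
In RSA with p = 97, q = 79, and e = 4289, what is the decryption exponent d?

φ(n) = (p−1)(q−1) = 96·78 = 7488.
Need d with 4289·d ≡ 1 (mod 7488). Apply the extended Euclidean algorithm:
7488 = 1*4289 + 3199
4289 = 1*3199 + 1090
3199 = 2*1090 + 1019
1090 = 1*1019 + 71
1019 = 14*71 + 25
71 = 2*25 + 21
25 = 1*21 + 4
21 = 5*4 + 1
4 = 4*1 + 0
Back-substitute:
1 = 21 − 5·4
1 = −5·25 + 6·21
1 = 6·71 − 17·25
1 = −17·1019 + 244·71
1 = 244·1090 − 261·1019
1 = −261·3199 + 766·1090
1 = 766·4289 − 1027·3199
1 = −1027·7488 + 1793·4289
So 4289·1793 ≡ 1 (mod 7488), hence d = 1793.

1793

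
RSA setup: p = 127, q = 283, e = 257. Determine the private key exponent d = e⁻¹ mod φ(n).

25301

φ(n) = (p−1)(q−1) = 126·282 = 35532.
Need d with 257·d ≡ 1 (mod 35532). Apply the extended Euclidean algorithm:
35532 = 138*257 + 66
257 = 3*66 + 59
66 = 1*59 + 7
59 = 8*7 + 3
7 = 2*3 + 1
3 = 3*1 + 0
Back-substitute:
1 = 7 − 2·3
1 = −2·59 + 17·7
1 = 17·66 − 19·59
1 = −19·257 + 74·66
1 = 74·35532 − 10231·257
So 257·(-10231) ≡ 1 (mod 35532), hence d ≡ -10231 ≡ 25301 (mod 35532).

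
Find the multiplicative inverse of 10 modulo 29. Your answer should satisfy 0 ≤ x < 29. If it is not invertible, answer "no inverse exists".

Apply the Euclidean algorithm to 29 and 10:
29 = 2×10 + 9
10 = 1×9 + 1
9 = 9×1 + 0
Since gcd(10, 29) = 1, back-substitute to write 1 as a combination:
1 = 10 − 9
1 = −29 + 3·10
So 10·3 ≡ 1 (mod 29).

3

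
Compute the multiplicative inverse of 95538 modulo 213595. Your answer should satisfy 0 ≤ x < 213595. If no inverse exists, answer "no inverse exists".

147702

Extended Euclidean algorithm:
213595 = 2×95538 + 22519
95538 = 4×22519 + 5462
22519 = 4×5462 + 671
5462 = 8×671 + 94
671 = 7×94 + 13
94 = 7×13 + 3
13 = 4×3 + 1
3 = 3×1 + 0
The gcd is 1. Working backward:
1 = 13 − 4·3
1 = −4·94 + 29·13
1 = 29·671 − 207·94
1 = −207·5462 + 1685·671
1 = 1685·22519 − 6947·5462
1 = −6947·95538 + 29473·22519
1 = 29473·213595 − 65893·95538
So 95538·(-65893) ≡ 1 (mod 213595), and -65893 ≡ 147702 (mod 213595).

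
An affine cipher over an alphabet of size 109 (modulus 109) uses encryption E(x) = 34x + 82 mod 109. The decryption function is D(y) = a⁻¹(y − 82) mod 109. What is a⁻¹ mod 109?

93

gcd(109, 34) by repeated division:
109 = 3*34 + 7
34 = 4*7 + 6
7 = 1*6 + 1
6 = 6*1 + 0
The gcd is 1. Working backward:
1 = 7 − 6
1 = −34 + 5·7
1 = 5·109 − 16·34
Thus 34·(-16) ≡ 1 (mod 109); reducing, -16 mod 109 = 93.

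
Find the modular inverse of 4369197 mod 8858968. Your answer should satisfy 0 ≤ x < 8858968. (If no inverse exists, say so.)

Run Euclid on (8858968, 4369197):
8858968 = 2×4369197 + 120574
4369197 = 36×120574 + 28533
120574 = 4×28533 + 6442
28533 = 4×6442 + 2765
6442 = 2×2765 + 912
2765 = 3×912 + 29
912 = 31×29 + 13
29 = 2×13 + 3
13 = 4×3 + 1
3 = 3×1 + 0
gcd = 1, so the inverse exists. Back-substitute:
1 = 13 − 4·3
1 = −4·29 + 9·13
1 = 9·912 − 283·29
1 = −283·2765 + 858·912
1 = 858·6442 − 1999·2765
1 = −1999·28533 + 8854·6442
1 = 8854·120574 − 37415·28533
1 = −37415·4369197 + 1355794·120574
1 = 1355794·8858968 − 2749003·4369197
So 4369197·(-2749003) ≡ 1 (mod 8858968), and -2749003 ≡ 6109965 (mod 8858968).

6109965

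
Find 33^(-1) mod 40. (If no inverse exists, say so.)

17

Extended Euclidean algorithm:
40 = 1*33 + 7
33 = 4*7 + 5
7 = 1*5 + 2
5 = 2*2 + 1
2 = 2*1 + 0
The gcd is 1. Working backward:
1 = 5 − 2·2
1 = −2·7 + 3·5
1 = 3·33 − 14·7
1 = −14·40 + 17·33
So 33·17 ≡ 1 (mod 40).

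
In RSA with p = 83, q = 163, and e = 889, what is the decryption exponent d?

φ(n) = (p−1)(q−1) = 82·162 = 13284.
Need d with 889·d ≡ 1 (mod 13284). Apply the extended Euclidean algorithm:
13284 = 14*889 + 838
889 = 1*838 + 51
838 = 16*51 + 22
51 = 2*22 + 7
22 = 3*7 + 1
7 = 7*1 + 0
Back-substitute:
1 = 22 − 3·7
1 = −3·51 + 7·22
1 = 7·838 − 115·51
1 = −115·889 + 122·838
1 = 122·13284 − 1823·889
So 889·(-1823) ≡ 1 (mod 13284), hence d ≡ -1823 ≡ 11461 (mod 13284).

11461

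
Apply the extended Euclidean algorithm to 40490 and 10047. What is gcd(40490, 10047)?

Apply Euclid's algorithm to 40490 and 10047:
40490 = 4*10047 + 302
10047 = 33*302 + 81
302 = 3*81 + 59
81 = 1*59 + 22
59 = 2*22 + 15
22 = 1*15 + 7
15 = 2*7 + 1
7 = 7*1 + 0
gcd(40490, 10047) = 1.
Express as a combination:
1 = 15 − 2·7
1 = −2·22 + 3·15
1 = 3·59 − 8·22
1 = −8·81 + 11·59
1 = 11·302 − 41·81
1 = −41·10047 + 1364·302
1 = 1364·40490 − 5497·10047
So 1 = (1364)·40490 + (-5497)·10047.

1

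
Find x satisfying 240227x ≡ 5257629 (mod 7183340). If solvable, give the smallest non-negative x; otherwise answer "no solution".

3166227

First find gcd(240227, 7183340):
7183340 = 29·240227 + 216757
240227 = 1·216757 + 23470
216757 = 9·23470 + 5527
23470 = 4·5527 + 1362
5527 = 4·1362 + 79
1362 = 17·79 + 19
79 = 4·19 + 3
19 = 6·3 + 1
3 = 3·1 + 0
gcd = 1, so a unique solution mod 7183340 exists.
Back-substitute for the Bézout coefficients:
1 = 19 − 6·3
1 = −6·79 + 25·19
1 = 25·1362 − 431·79
1 = −431·5527 + 1749·1362
1 = 1749·23470 − 7427·5527
1 = −7427·216757 + 68592·23470
1 = 68592·240227 − 76019·216757
1 = −76019·7183340 + 2273143·240227
So 240227·(2273143) ≡ 1 (mod 7183340), giving 240227⁻¹ ≡ 2273143.
x ≡ 240227⁻¹·5257629 ≡ 2273143·5257629 ≡ 3166227 (mod 7183340).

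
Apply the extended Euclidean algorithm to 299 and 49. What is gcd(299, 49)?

Repeated division:
299 = 6·49 + 5
49 = 9·5 + 4
5 = 1·4 + 1
4 = 4·1 + 0
gcd(299, 49) = 1.
Back-substituting:
1 = 5 − 4
1 = −49 + 10·5
1 = 10·299 − 61·49
So 1 = (10)·299 + (-61)·49.

1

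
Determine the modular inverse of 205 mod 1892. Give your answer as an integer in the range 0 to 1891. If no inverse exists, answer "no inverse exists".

1449

Extended Euclidean algorithm:
1892 = 9*205 + 47
205 = 4*47 + 17
47 = 2*17 + 13
17 = 1*13 + 4
13 = 3*4 + 1
4 = 4*1 + 0
gcd = 1, so the inverse exists. Back-substitute:
1 = 13 − 3·4
1 = −3·17 + 4·13
1 = 4·47 − 11·17
1 = −11·205 + 48·47
1 = 48·1892 − 443·205
So 205·(-443) ≡ 1 (mod 1892), and -443 ≡ 1449 (mod 1892).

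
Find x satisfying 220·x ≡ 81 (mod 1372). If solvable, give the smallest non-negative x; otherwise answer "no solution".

gcd(220, 1372):
1372 = 6×220 + 52
220 = 4×52 + 12
52 = 4×12 + 4
12 = 3×4 + 0
gcd = 4, but 4 ∤ 81, so the congruence has no solution.

no solution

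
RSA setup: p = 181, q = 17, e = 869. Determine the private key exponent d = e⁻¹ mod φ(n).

φ(n) = (p−1)(q−1) = 180·16 = 2880.
Need d with 869·d ≡ 1 (mod 2880). Apply the extended Euclidean algorithm:
2880 = 3*869 + 273
869 = 3*273 + 50
273 = 5*50 + 23
50 = 2*23 + 4
23 = 5*4 + 3
4 = 1*3 + 1
3 = 3*1 + 0
Back-substitute:
1 = 4 − 3
1 = −23 + 6·4
1 = 6·50 − 13·23
1 = −13·273 + 71·50
1 = 71·869 − 226·273
1 = −226·2880 + 749·869
So 869·749 ≡ 1 (mod 2880), hence d = 749.

749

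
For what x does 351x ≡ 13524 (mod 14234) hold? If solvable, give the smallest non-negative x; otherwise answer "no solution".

First find gcd(351, 14234):
14234 = 40×351 + 194
351 = 1×194 + 157
194 = 1×157 + 37
157 = 4×37 + 9
37 = 4×9 + 1
9 = 9×1 + 0
gcd = 1, so a unique solution mod 14234 exists.
Back-substitute for the Bézout coefficients:
1 = 37 − 4·9
1 = −4·157 + 17·37
1 = 17·194 − 21·157
1 = −21·351 + 38·194
1 = 38·14234 − 1541·351
So 351·(-1541) ≡ 1 (mod 14234), giving 351⁻¹ ≡ 12693.
x ≡ 351⁻¹·13524 ≡ 12693·13524 ≡ 12326 (mod 14234).

12326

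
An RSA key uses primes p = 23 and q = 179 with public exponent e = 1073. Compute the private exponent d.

3489

φ(n) = (p−1)(q−1) = 22·178 = 3916.
Need d with 1073·d ≡ 1 (mod 3916). Apply the extended Euclidean algorithm:
3916 = 3·1073 + 697
1073 = 1·697 + 376
697 = 1·376 + 321
376 = 1·321 + 55
321 = 5·55 + 46
55 = 1·46 + 9
46 = 5·9 + 1
9 = 9·1 + 0
Back-substitute:
1 = 46 − 5·9
1 = −5·55 + 6·46
1 = 6·321 − 35·55
1 = −35·376 + 41·321
1 = 41·697 − 76·376
1 = −76·1073 + 117·697
1 = 117·3916 − 427·1073
So 1073·(-427) ≡ 1 (mod 3916), hence d ≡ -427 ≡ 3489 (mod 3916).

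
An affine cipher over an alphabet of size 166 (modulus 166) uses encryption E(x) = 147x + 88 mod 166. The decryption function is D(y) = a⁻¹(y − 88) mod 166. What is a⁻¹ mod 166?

131

Run Euclid on (166, 147):
166 = 1*147 + 19
147 = 7*19 + 14
19 = 1*14 + 5
14 = 2*5 + 4
5 = 1*4 + 1
4 = 4*1 + 0
gcd = 1, so the inverse exists. Back-substitute:
1 = 5 − 4
1 = −14 + 3·5
1 = 3·19 − 4·14
1 = −4·147 + 31·19
1 = 31·166 − 35·147
So 147·(-35) ≡ 1 (mod 166), and -35 ≡ 131 (mod 166).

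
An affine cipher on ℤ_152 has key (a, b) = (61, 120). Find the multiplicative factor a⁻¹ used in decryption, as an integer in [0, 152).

gcd(152, 61) by repeated division:
152 = 2×61 + 30
61 = 2×30 + 1
30 = 30×1 + 0
Since gcd(61, 152) = 1, back-substitute to write 1 as a combination:
1 = 61 − 2·30
1 = −2·152 + 5·61
So 61·5 ≡ 1 (mod 152).

5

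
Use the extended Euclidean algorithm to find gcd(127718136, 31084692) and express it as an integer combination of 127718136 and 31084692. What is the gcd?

Repeated division:
127718136 = 4×31084692 + 3379368
31084692 = 9×3379368 + 670380
3379368 = 5×670380 + 27468
670380 = 24×27468 + 11148
27468 = 2×11148 + 5172
11148 = 2×5172 + 804
5172 = 6×804 + 348
804 = 2×348 + 108
348 = 3×108 + 24
108 = 4×24 + 12
24 = 2×12 + 0
gcd(127718136, 31084692) = 12.
Express as a combination:
12 = 108 − 4·24
12 = −4·348 + 13·108
12 = 13·804 − 30·348
12 = −30·5172 + 193·804
12 = 193·11148 − 416·5172
12 = −416·27468 + 1025·11148
12 = 1025·670380 − 25016·27468
12 = −25016·3379368 + 126105·670380
12 = 126105·31084692 − 1159961·3379368
12 = −1159961·127718136 + 4765949·31084692
So 12 = (-1159961)·127718136 + (4765949)·31084692.

12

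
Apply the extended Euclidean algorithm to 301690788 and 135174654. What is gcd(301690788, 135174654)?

Repeated division:
301690788 = 2×135174654 + 31341480
135174654 = 4×31341480 + 9808734
31341480 = 3×9808734 + 1915278
9808734 = 5×1915278 + 232344
1915278 = 8×232344 + 56526
232344 = 4×56526 + 6240
56526 = 9×6240 + 366
6240 = 17×366 + 18
366 = 20×18 + 6
18 = 3×6 + 0
gcd(301690788, 135174654) = 6.
Working backward:
6 = 366 − 20·18
6 = −20·6240 + 341·366
6 = 341·56526 − 3089·6240
6 = −3089·232344 + 12697·56526
6 = 12697·1915278 − 104665·232344
6 = −104665·9808734 + 536022·1915278
6 = 536022·31341480 − 1712731·9808734
6 = −1712731·135174654 + 7386946·31341480
6 = 7386946·301690788 − 16486623·135174654
So 6 = (7386946)·301690788 + (-16486623)·135174654.

6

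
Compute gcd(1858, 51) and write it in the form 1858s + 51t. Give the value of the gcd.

Euclidean algorithm:
1858 = 36·51 + 22
51 = 2·22 + 7
22 = 3·7 + 1
7 = 7·1 + 0
gcd(1858, 51) = 1.
Back-substituting:
1 = 22 − 3·7
1 = −3·51 + 7·22
1 = 7·1858 − 255·51
So 1 = (7)·1858 + (-255)·51.

1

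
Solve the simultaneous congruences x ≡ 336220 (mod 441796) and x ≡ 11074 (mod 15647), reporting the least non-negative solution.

Write x = 336220 + 441796·k. Then 441796·k ≡ 11074 − 336220 ≡ 3441 (mod 15647).
Need 441796⁻¹ mod 15647. Extended Euclid on (15647, 3680):
15647 = 4*3680 + 927
3680 = 3*927 + 899
927 = 1*899 + 28
899 = 32*28 + 3
28 = 9*3 + 1
3 = 3*1 + 0
Back-substitute:
1 = 28 − 9·3
1 = −9·899 + 289·28
1 = 289·927 − 298·899
1 = −298·3680 + 1183·927
1 = 1183·15647 − 5030·3680
441796⁻¹ ≡ 10617 (mod 15647), so k ≡ 10617·3441 ≡ 12999 (mod 15647).
x = 336220 + 441796·12999 = 5743242424.

5743242424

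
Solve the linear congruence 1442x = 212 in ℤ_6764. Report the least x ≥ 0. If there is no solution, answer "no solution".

First find gcd(1442, 6764):
6764 = 4×1442 + 996
1442 = 1×996 + 446
996 = 2×446 + 104
446 = 4×104 + 30
104 = 3×30 + 14
30 = 2×14 + 2
14 = 7×2 + 0
gcd = 2 and 2 | 212, so solutions exist. Divide through by 2: 721x ≡ 106 (mod 3382).
Now find 721⁻¹ mod 3382:
3382 = 4×721 + 498
721 = 1×498 + 223
498 = 2×223 + 52
223 = 4×52 + 15
52 = 3×15 + 7
15 = 2×7 + 1
7 = 7×1 + 0
Back-substitute:
1 = 15 − 2·7
1 = −2·52 + 7·15
1 = 7·223 − 30·52
1 = −30·498 + 67·223
1 = 67·721 − 97·498
1 = −97·3382 + 455·721
So 721⁻¹ ≡ 455 (mod 3382).
Then x ≡ 455·106 ≡ 882 (mod 3382); the smallest non-negative solution is x = 882.

882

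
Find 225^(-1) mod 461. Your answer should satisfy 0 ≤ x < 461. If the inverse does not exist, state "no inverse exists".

377

Run Euclid on (461, 225):
461 = 2*225 + 11
225 = 20*11 + 5
11 = 2*5 + 1
5 = 5*1 + 0
Since gcd(225, 461) = 1, back-substitute to write 1 as a combination:
1 = 11 − 2·5
1 = −2·225 + 41·11
1 = 41·461 − 84·225
Hence 225⁻¹ ≡ -84 ≡ 377 (mod 461).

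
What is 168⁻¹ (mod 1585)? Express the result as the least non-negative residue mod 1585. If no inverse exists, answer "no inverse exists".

217

gcd(1585, 168) by repeated division:
1585 = 9×168 + 73
168 = 2×73 + 22
73 = 3×22 + 7
22 = 3×7 + 1
7 = 7×1 + 0
gcd = 1, so the inverse exists. Back-substitute:
1 = 22 − 3·7
1 = −3·73 + 10·22
1 = 10·168 − 23·73
1 = −23·1585 + 217·168
So 168·217 ≡ 1 (mod 1585).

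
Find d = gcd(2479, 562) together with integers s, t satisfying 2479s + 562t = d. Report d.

Apply Euclid's algorithm to 2479 and 562:
2479 = 4×562 + 231
562 = 2×231 + 100
231 = 2×100 + 31
100 = 3×31 + 7
31 = 4×7 + 3
7 = 2×3 + 1
3 = 3×1 + 0
gcd(2479, 562) = 1.
Back-substituting:
1 = 7 − 2·3
1 = −2·31 + 9·7
1 = 9·100 − 29·31
1 = −29·231 + 67·100
1 = 67·562 − 163·231
1 = −163·2479 + 719·562
So 1 = (-163)·2479 + (719)·562.

1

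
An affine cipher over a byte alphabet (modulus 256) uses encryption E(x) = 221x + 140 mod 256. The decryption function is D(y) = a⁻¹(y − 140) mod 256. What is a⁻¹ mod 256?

117

Apply the Euclidean algorithm to 256 and 221:
256 = 1×221 + 35
221 = 6×35 + 11
35 = 3×11 + 2
11 = 5×2 + 1
2 = 2×1 + 0
Since gcd(221, 256) = 1, back-substitute to write 1 as a combination:
1 = 11 − 5·2
1 = −5·35 + 16·11
1 = 16·221 − 101·35
1 = −101·256 + 117·221
So 221·117 ≡ 1 (mod 256).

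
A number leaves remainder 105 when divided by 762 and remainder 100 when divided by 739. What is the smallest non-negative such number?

416157

Write x = 105 + 762·k. Then 762·k ≡ 100 − 105 ≡ 734 (mod 739).
Need 762⁻¹ mod 739. Extended Euclid on (739, 23):
739 = 32*23 + 3
23 = 7*3 + 2
3 = 1*2 + 1
2 = 2*1 + 0
Back-substitute:
1 = 3 − 2
1 = −23 + 8·3
1 = 8·739 − 257·23
762⁻¹ ≡ 482 (mod 739), so k ≡ 482·734 ≡ 546 (mod 739).
x = 105 + 762·546 = 416157.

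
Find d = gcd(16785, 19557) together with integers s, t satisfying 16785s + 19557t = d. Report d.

Euclidean algorithm:
19557 = 1*16785 + 2772
16785 = 6*2772 + 153
2772 = 18*153 + 18
153 = 8*18 + 9
18 = 2*9 + 0
gcd(16785, 19557) = 9.
Express as a combination:
9 = 153 − 8·18
9 = −8·2772 + 145·153
9 = 145·16785 − 878·2772
9 = −878·19557 + 1023·16785
So 9 = (-878)·19557 + (1023)·16785.

9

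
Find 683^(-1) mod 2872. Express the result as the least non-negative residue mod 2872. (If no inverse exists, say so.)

2195

Run Euclid on (2872, 683):
2872 = 4*683 + 140
683 = 4*140 + 123
140 = 1*123 + 17
123 = 7*17 + 4
17 = 4*4 + 1
4 = 4*1 + 0
The gcd is 1. Working backward:
1 = 17 − 4·4
1 = −4·123 + 29·17
1 = 29·140 − 33·123
1 = −33·683 + 161·140
1 = 161·2872 − 677·683
Thus 683·(-677) ≡ 1 (mod 2872); reducing, -677 mod 2872 = 2195.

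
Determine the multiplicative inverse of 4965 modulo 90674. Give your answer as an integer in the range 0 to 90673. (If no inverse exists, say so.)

14811

Run Euclid on (90674, 4965):
90674 = 18·4965 + 1304
4965 = 3·1304 + 1053
1304 = 1·1053 + 251
1053 = 4·251 + 49
251 = 5·49 + 6
49 = 8·6 + 1
6 = 6·1 + 0
The gcd is 1. Working backward:
1 = 49 − 8·6
1 = −8·251 + 41·49
1 = 41·1053 − 172·251
1 = −172·1304 + 213·1053
1 = 213·4965 − 811·1304
1 = −811·90674 + 14811·4965
So 4965·14811 ≡ 1 (mod 90674).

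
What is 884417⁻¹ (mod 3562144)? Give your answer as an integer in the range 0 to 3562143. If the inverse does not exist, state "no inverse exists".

826209

Apply the Euclidean algorithm to 3562144 and 884417:
3562144 = 4*884417 + 24476
884417 = 36*24476 + 3281
24476 = 7*3281 + 1509
3281 = 2*1509 + 263
1509 = 5*263 + 194
263 = 1*194 + 69
194 = 2*69 + 56
69 = 1*56 + 13
56 = 4*13 + 4
13 = 3*4 + 1
4 = 4*1 + 0
Since gcd(884417, 3562144) = 1, back-substitute to write 1 as a combination:
1 = 13 − 3·4
1 = −3·56 + 13·13
1 = 13·69 − 16·56
1 = −16·194 + 45·69
1 = 45·263 − 61·194
1 = −61·1509 + 350·263
1 = 350·3281 − 761·1509
1 = −761·24476 + 5677·3281
1 = 5677·884417 − 205133·24476
1 = −205133·3562144 + 826209·884417
So 884417·826209 ≡ 1 (mod 3562144).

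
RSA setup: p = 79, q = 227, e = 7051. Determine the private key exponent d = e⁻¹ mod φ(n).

17623

φ(n) = (p−1)(q−1) = 78·226 = 17628.
Need d with 7051·d ≡ 1 (mod 17628). Apply the extended Euclidean algorithm:
17628 = 2×7051 + 3526
7051 = 1×3526 + 3525
3526 = 1×3525 + 1
3525 = 3525×1 + 0
Back-substitute:
1 = 3526 − 3525
1 = −7051 + 2·3526
1 = 2·17628 − 5·7051
So 7051·(-5) ≡ 1 (mod 17628), hence d ≡ -5 ≡ 17623 (mod 17628).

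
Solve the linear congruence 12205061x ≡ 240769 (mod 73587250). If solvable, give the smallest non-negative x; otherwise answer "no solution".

gcd(12205061, 73587250):
73587250 = 6*12205061 + 356884
12205061 = 34*356884 + 71005
356884 = 5*71005 + 1859
71005 = 38*1859 + 363
1859 = 5*363 + 44
363 = 8*44 + 11
44 = 4*11 + 0
gcd = 11, but 11 ∤ 240769, so the congruence has no solution.

no solution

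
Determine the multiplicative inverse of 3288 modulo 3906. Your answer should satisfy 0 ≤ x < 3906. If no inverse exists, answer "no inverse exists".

Compute gcd(3288, 3906):
3906 = 1·3288 + 618
3288 = 5·618 + 198
618 = 3·198 + 24
198 = 8·24 + 6
24 = 4·6 + 0
gcd(3288, 3906) = 6 ≠ 1, so 3288 has no multiplicative inverse modulo 3906.

no inverse exists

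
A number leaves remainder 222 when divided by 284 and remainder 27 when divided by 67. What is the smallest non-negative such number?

Write x = 222 + 284·k. Then 284·k ≡ 27 − 222 ≡ 6 (mod 67).
Need 284⁻¹ mod 67. Extended Euclid on (67, 16):
67 = 4·16 + 3
16 = 5·3 + 1
3 = 3·1 + 0
Back-substitute:
1 = 16 − 5·3
1 = −5·67 + 21·16
284⁻¹ ≡ 21 (mod 67), so k ≡ 21·6 ≡ 59 (mod 67).
x = 222 + 284·59 = 16978.

16978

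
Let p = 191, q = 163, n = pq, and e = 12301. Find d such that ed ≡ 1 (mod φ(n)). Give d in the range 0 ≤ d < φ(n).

φ(n) = (p−1)(q−1) = 190·162 = 30780.
Need d with 12301·d ≡ 1 (mod 30780). Apply the extended Euclidean algorithm:
30780 = 2·12301 + 6178
12301 = 1·6178 + 6123
6178 = 1·6123 + 55
6123 = 111·55 + 18
55 = 3·18 + 1
18 = 18·1 + 0
Back-substitute:
1 = 55 − 3·18
1 = −3·6123 + 334·55
1 = 334·6178 − 337·6123
1 = −337·12301 + 671·6178
1 = 671·30780 − 1679·12301
So 12301·(-1679) ≡ 1 (mod 30780), hence d ≡ -1679 ≡ 29101 (mod 30780).

29101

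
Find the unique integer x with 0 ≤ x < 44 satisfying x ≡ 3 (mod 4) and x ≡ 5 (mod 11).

Write x = 3 + 4·k. Then 4·k ≡ 5 − 3 ≡ 2 (mod 11).
Need 4⁻¹ mod 11. Extended Euclid on (11, 4):
11 = 2*4 + 3
4 = 1*3 + 1
3 = 3*1 + 0
Back-substitute:
1 = 4 − 3
1 = −11 + 3·4
4⁻¹ ≡ 3 (mod 11), so k ≡ 3·2 ≡ 6 (mod 11).
x = 3 + 4·6 = 27.

27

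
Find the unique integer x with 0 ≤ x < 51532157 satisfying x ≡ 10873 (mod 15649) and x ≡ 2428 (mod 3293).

10214021

Write x = 10873 + 15649·k. Then 15649·k ≡ 2428 − 10873 ≡ 1434 (mod 3293).
Need 15649⁻¹ mod 3293. Extended Euclid on (3293, 2477):
3293 = 1·2477 + 816
2477 = 3·816 + 29
816 = 28·29 + 4
29 = 7·4 + 1
4 = 4·1 + 0
Back-substitute:
1 = 29 − 7·4
1 = −7·816 + 197·29
1 = 197·2477 − 598·816
1 = −598·3293 + 795·2477
15649⁻¹ ≡ 795 (mod 3293), so k ≡ 795·1434 ≡ 652 (mod 3293).
x = 10873 + 15649·652 = 10214021.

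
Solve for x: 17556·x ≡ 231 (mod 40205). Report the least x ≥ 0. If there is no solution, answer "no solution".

3126

First find gcd(17556, 40205):
40205 = 2×17556 + 5093
17556 = 3×5093 + 2277
5093 = 2×2277 + 539
2277 = 4×539 + 121
539 = 4×121 + 55
121 = 2×55 + 11
55 = 5×11 + 0
gcd = 11 and 11 | 231, so solutions exist. Divide through by 11: 1596x ≡ 21 (mod 3655).
Now find 1596⁻¹ mod 3655:
3655 = 2*1596 + 463
1596 = 3*463 + 207
463 = 2*207 + 49
207 = 4*49 + 11
49 = 4*11 + 5
11 = 2*5 + 1
5 = 5*1 + 0
Back-substitute:
1 = 11 − 2·5
1 = −2·49 + 9·11
1 = 9·207 − 38·49
1 = −38·463 + 85·207
1 = 85·1596 − 293·463
1 = −293·3655 + 671·1596
So 1596⁻¹ ≡ 671 (mod 3655).
Then x ≡ 671·21 ≡ 3126 (mod 3655); the smallest non-negative solution is x = 3126.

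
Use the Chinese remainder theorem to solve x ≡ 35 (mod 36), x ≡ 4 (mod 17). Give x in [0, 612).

395

Write x = 35 + 36·k. Then 36·k ≡ 4 − 35 ≡ 3 (mod 17).
Need 36⁻¹ mod 17. Extended Euclid on (17, 2):
17 = 8·2 + 1
2 = 2·1 + 0
Back-substitute:
1 = 17 − 8·2
36⁻¹ ≡ 9 (mod 17), so k ≡ 9·3 ≡ 10 (mod 17).
x = 35 + 36·10 = 395.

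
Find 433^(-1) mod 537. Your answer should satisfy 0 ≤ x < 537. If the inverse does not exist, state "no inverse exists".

253

Apply the Euclidean algorithm to 537 and 433:
537 = 1*433 + 104
433 = 4*104 + 17
104 = 6*17 + 2
17 = 8*2 + 1
2 = 2*1 + 0
gcd = 1, so the inverse exists. Back-substitute:
1 = 17 − 8·2
1 = −8·104 + 49·17
1 = 49·433 − 204·104
1 = −204·537 + 253·433
So 433·253 ≡ 1 (mod 537).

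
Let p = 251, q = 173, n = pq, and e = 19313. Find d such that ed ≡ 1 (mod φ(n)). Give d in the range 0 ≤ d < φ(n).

12377

φ(n) = (p−1)(q−1) = 250·172 = 43000.
Need d with 19313·d ≡ 1 (mod 43000). Apply the extended Euclidean algorithm:
43000 = 2×19313 + 4374
19313 = 4×4374 + 1817
4374 = 2×1817 + 740
1817 = 2×740 + 337
740 = 2×337 + 66
337 = 5×66 + 7
66 = 9×7 + 3
7 = 2×3 + 1
3 = 3×1 + 0
Back-substitute:
1 = 7 − 2·3
1 = −2·66 + 19·7
1 = 19·337 − 97·66
1 = −97·740 + 213·337
1 = 213·1817 − 523·740
1 = −523·4374 + 1259·1817
1 = 1259·19313 − 5559·4374
1 = −5559·43000 + 12377·19313
So 19313·12377 ≡ 1 (mod 43000), hence d = 12377.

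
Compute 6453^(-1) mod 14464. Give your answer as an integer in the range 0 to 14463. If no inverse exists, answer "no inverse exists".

gcd(14464, 6453) by repeated division:
14464 = 2*6453 + 1558
6453 = 4*1558 + 221
1558 = 7*221 + 11
221 = 20*11 + 1
11 = 11*1 + 0
Since gcd(6453, 14464) = 1, back-substitute to write 1 as a combination:
1 = 221 − 20·11
1 = −20·1558 + 141·221
1 = 141·6453 − 584·1558
1 = −584·14464 + 1309·6453
So 6453·1309 ≡ 1 (mod 14464).

1309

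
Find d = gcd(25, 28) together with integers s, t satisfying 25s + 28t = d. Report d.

1

Euclidean algorithm:
28 = 1*25 + 3
25 = 8*3 + 1
3 = 3*1 + 0
gcd(25, 28) = 1.
Back-substituting:
1 = 25 − 8·3
1 = −8·28 + 9·25
So 1 = (-8)·28 + (9)·25.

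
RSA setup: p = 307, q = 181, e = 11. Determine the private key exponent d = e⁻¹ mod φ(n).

35051

φ(n) = (p−1)(q−1) = 306·180 = 55080.
Need d with 11·d ≡ 1 (mod 55080). Apply the extended Euclidean algorithm:
55080 = 5007·11 + 3
11 = 3·3 + 2
3 = 1·2 + 1
2 = 2·1 + 0
Back-substitute:
1 = 3 − 2
1 = −11 + 4·3
1 = 4·55080 − 20029·11
So 11·(-20029) ≡ 1 (mod 55080), hence d ≡ -20029 ≡ 35051 (mod 55080).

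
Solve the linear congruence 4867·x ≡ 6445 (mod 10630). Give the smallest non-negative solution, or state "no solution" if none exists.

First find gcd(4867, 10630):
10630 = 2*4867 + 896
4867 = 5*896 + 387
896 = 2*387 + 122
387 = 3*122 + 21
122 = 5*21 + 17
21 = 1*17 + 4
17 = 4*4 + 1
4 = 4*1 + 0
gcd = 1, so a unique solution mod 10630 exists.
Back-substitute for the Bézout coefficients:
1 = 17 − 4·4
1 = −4·21 + 5·17
1 = 5·122 − 29·21
1 = −29·387 + 92·122
1 = 92·896 − 213·387
1 = −213·4867 + 1157·896
1 = 1157·10630 − 2527·4867
So 4867·(-2527) ≡ 1 (mod 10630), giving 4867⁻¹ ≡ 8103.
x ≡ 4867⁻¹·6445 ≡ 8103·6445 ≡ 9275 (mod 10630).

9275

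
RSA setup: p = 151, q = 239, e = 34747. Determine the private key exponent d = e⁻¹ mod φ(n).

16183

φ(n) = (p−1)(q−1) = 150·238 = 35700.
Need d with 34747·d ≡ 1 (mod 35700). Apply the extended Euclidean algorithm:
35700 = 1·34747 + 953
34747 = 36·953 + 439
953 = 2·439 + 75
439 = 5·75 + 64
75 = 1·64 + 11
64 = 5·11 + 9
11 = 1·9 + 2
9 = 4·2 + 1
2 = 2·1 + 0
Back-substitute:
1 = 9 − 4·2
1 = −4·11 + 5·9
1 = 5·64 − 29·11
1 = −29·75 + 34·64
1 = 34·439 − 199·75
1 = −199·953 + 432·439
1 = 432·34747 − 15751·953
1 = −15751·35700 + 16183·34747
So 34747·16183 ≡ 1 (mod 35700), hence d = 16183.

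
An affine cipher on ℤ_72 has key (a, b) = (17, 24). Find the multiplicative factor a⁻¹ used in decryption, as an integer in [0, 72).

17

Run Euclid on (72, 17):
72 = 4*17 + 4
17 = 4*4 + 1
4 = 4*1 + 0
gcd = 1, so the inverse exists. Back-substitute:
1 = 17 − 4·4
1 = −4·72 + 17·17
So 17·17 ≡ 1 (mod 72).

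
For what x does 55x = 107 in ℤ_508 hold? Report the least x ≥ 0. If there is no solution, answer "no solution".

First find gcd(55, 508):
508 = 9×55 + 13
55 = 4×13 + 3
13 = 4×3 + 1
3 = 3×1 + 0
gcd = 1, so a unique solution mod 508 exists.
Back-substitute for the Bézout coefficients:
1 = 13 − 4·3
1 = −4·55 + 17·13
1 = 17·508 − 157·55
So 55·(-157) ≡ 1 (mod 508), giving 55⁻¹ ≡ 351.
x ≡ 55⁻¹·107 ≡ 351·107 ≡ 473 (mod 508).

473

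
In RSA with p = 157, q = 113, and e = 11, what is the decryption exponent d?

φ(n) = (p−1)(q−1) = 156·112 = 17472.
Need d with 11·d ≡ 1 (mod 17472). Apply the extended Euclidean algorithm:
17472 = 1588*11 + 4
11 = 2*4 + 3
4 = 1*3 + 1
3 = 3*1 + 0
Back-substitute:
1 = 4 − 3
1 = −11 + 3·4
1 = 3·17472 − 4765·11
So 11·(-4765) ≡ 1 (mod 17472), hence d ≡ -4765 ≡ 12707 (mod 17472).

12707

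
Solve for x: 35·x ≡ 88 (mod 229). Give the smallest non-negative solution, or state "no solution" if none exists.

First find gcd(35, 229):
229 = 6*35 + 19
35 = 1*19 + 16
19 = 1*16 + 3
16 = 5*3 + 1
3 = 3*1 + 0
gcd = 1, so a unique solution mod 229 exists.
Back-substitute for the Bézout coefficients:
1 = 16 − 5·3
1 = −5·19 + 6·16
1 = 6·35 − 11·19
1 = −11·229 + 72·35
So 35·(72) ≡ 1 (mod 229), giving 35⁻¹ ≡ 72.
x ≡ 35⁻¹·88 ≡ 72·88 ≡ 153 (mod 229).

153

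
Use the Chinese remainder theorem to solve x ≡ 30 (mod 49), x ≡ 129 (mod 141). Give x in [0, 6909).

Write x = 30 + 49·k. Then 49·k ≡ 129 − 30 ≡ 99 (mod 141).
Need 49⁻¹ mod 141. Extended Euclid on (141, 49):
141 = 2×49 + 43
49 = 1×43 + 6
43 = 7×6 + 1
6 = 6×1 + 0
Back-substitute:
1 = 43 − 7·6
1 = −7·49 + 8·43
1 = 8·141 − 23·49
49⁻¹ ≡ 118 (mod 141), so k ≡ 118·99 ≡ 120 (mod 141).
x = 30 + 49·120 = 5910.

5910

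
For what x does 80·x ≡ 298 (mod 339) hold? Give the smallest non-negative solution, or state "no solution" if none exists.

80

First find gcd(80, 339):
339 = 4×80 + 19
80 = 4×19 + 4
19 = 4×4 + 3
4 = 1×3 + 1
3 = 3×1 + 0
gcd = 1, so a unique solution mod 339 exists.
Back-substitute for the Bézout coefficients:
1 = 4 − 3
1 = −19 + 5·4
1 = 5·80 − 21·19
1 = −21·339 + 89·80
So 80·(89) ≡ 1 (mod 339), giving 80⁻¹ ≡ 89.
x ≡ 80⁻¹·298 ≡ 89·298 ≡ 80 (mod 339).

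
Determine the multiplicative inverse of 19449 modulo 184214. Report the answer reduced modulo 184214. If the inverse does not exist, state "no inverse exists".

gcd(184214, 19449) by repeated division:
184214 = 9×19449 + 9173
19449 = 2×9173 + 1103
9173 = 8×1103 + 349
1103 = 3×349 + 56
349 = 6×56 + 13
56 = 4×13 + 4
13 = 3×4 + 1
4 = 4×1 + 0
gcd = 1, so the inverse exists. Back-substitute:
1 = 13 − 3·4
1 = −3·56 + 13·13
1 = 13·349 − 81·56
1 = −81·1103 + 256·349
1 = 256·9173 − 2129·1103
1 = −2129·19449 + 4514·9173
1 = 4514·184214 − 42755·19449
Hence 19449⁻¹ ≡ -42755 ≡ 141459 (mod 184214).

141459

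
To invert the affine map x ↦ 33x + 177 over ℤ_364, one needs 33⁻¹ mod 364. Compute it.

Apply the Euclidean algorithm to 364 and 33:
364 = 11·33 + 1
33 = 33·1 + 0
Since gcd(33, 364) = 1, back-substitute to write 1 as a combination:
1 = 364 − 11·33
Thus 33·(-11) ≡ 1 (mod 364); reducing, -11 mod 364 = 353.

353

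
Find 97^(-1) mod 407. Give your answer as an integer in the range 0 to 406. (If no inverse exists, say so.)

214

gcd(407, 97) by repeated division:
407 = 4×97 + 19
97 = 5×19 + 2
19 = 9×2 + 1
2 = 2×1 + 0
The gcd is 1. Working backward:
1 = 19 − 9·2
1 = −9·97 + 46·19
1 = 46·407 − 193·97
Thus 97·(-193) ≡ 1 (mod 407); reducing, -193 mod 407 = 214.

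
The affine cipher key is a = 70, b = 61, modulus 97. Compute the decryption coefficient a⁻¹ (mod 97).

Extended Euclidean algorithm:
97 = 1*70 + 27
70 = 2*27 + 16
27 = 1*16 + 11
16 = 1*11 + 5
11 = 2*5 + 1
5 = 5*1 + 0
The gcd is 1. Working backward:
1 = 11 − 2·5
1 = −2·16 + 3·11
1 = 3·27 − 5·16
1 = −5·70 + 13·27
1 = 13·97 − 18·70
Hence 70⁻¹ ≡ -18 ≡ 79 (mod 97).

79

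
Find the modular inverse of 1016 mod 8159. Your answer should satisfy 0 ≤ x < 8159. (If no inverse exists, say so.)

Extended Euclidean algorithm:
8159 = 8×1016 + 31
1016 = 32×31 + 24
31 = 1×24 + 7
24 = 3×7 + 3
7 = 2×3 + 1
3 = 3×1 + 0
The gcd is 1. Working backward:
1 = 7 − 2·3
1 = −2·24 + 7·7
1 = 7·31 − 9·24
1 = −9·1016 + 295·31
1 = 295·8159 − 2369·1016
Thus 1016·(-2369) ≡ 1 (mod 8159); reducing, -2369 mod 8159 = 5790.

5790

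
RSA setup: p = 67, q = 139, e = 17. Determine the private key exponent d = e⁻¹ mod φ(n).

6965

φ(n) = (p−1)(q−1) = 66·138 = 9108.
Need d with 17·d ≡ 1 (mod 9108). Apply the extended Euclidean algorithm:
9108 = 535*17 + 13
17 = 1*13 + 4
13 = 3*4 + 1
4 = 4*1 + 0
Back-substitute:
1 = 13 − 3·4
1 = −3·17 + 4·13
1 = 4·9108 − 2143·17
So 17·(-2143) ≡ 1 (mod 9108), hence d ≡ -2143 ≡ 6965 (mod 9108).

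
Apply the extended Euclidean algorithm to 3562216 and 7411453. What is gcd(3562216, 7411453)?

Apply Euclid's algorithm to 7411453 and 3562216:
7411453 = 2·3562216 + 287021
3562216 = 12·287021 + 117964
287021 = 2·117964 + 51093
117964 = 2·51093 + 15778
51093 = 3·15778 + 3759
15778 = 4·3759 + 742
3759 = 5·742 + 49
742 = 15·49 + 7
49 = 7·7 + 0
gcd(3562216, 7411453) = 7.
Back-substituting:
7 = 742 − 15·49
7 = −15·3759 + 76·742
7 = 76·15778 − 319·3759
7 = −319·51093 + 1033·15778
7 = 1033·117964 − 2385·51093
7 = −2385·287021 + 5803·117964
7 = 5803·3562216 − 72021·287021
7 = −72021·7411453 + 149845·3562216
So 7 = (-72021)·7411453 + (149845)·3562216.

7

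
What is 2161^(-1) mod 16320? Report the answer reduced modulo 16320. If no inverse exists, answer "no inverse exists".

Apply the Euclidean algorithm to 16320 and 2161:
16320 = 7·2161 + 1193
2161 = 1·1193 + 968
1193 = 1·968 + 225
968 = 4·225 + 68
225 = 3·68 + 21
68 = 3·21 + 5
21 = 4·5 + 1
5 = 5·1 + 0
Since gcd(2161, 16320) = 1, back-substitute to write 1 as a combination:
1 = 21 − 4·5
1 = −4·68 + 13·21
1 = 13·225 − 43·68
1 = −43·968 + 185·225
1 = 185·1193 − 228·968
1 = −228·2161 + 413·1193
1 = 413·16320 − 3119·2161
Hence 2161⁻¹ ≡ -3119 ≡ 13201 (mod 16320).

13201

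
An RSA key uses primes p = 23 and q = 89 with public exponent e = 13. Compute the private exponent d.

149

φ(n) = (p−1)(q−1) = 22·88 = 1936.
Need d with 13·d ≡ 1 (mod 1936). Apply the extended Euclidean algorithm:
1936 = 148·13 + 12
13 = 1·12 + 1
12 = 12·1 + 0
Back-substitute:
1 = 13 − 12
1 = −1936 + 149·13
So 13·149 ≡ 1 (mod 1936), hence d = 149.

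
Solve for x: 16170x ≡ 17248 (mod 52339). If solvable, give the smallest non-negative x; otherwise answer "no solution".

998

First find gcd(16170, 52339):
52339 = 3·16170 + 3829
16170 = 4·3829 + 854
3829 = 4·854 + 413
854 = 2·413 + 28
413 = 14·28 + 21
28 = 1·21 + 7
21 = 3·7 + 0
gcd = 7 and 7 | 17248, so solutions exist. Divide through by 7: 2310x ≡ 2464 (mod 7477).
Now find 2310⁻¹ mod 7477:
7477 = 3·2310 + 547
2310 = 4·547 + 122
547 = 4·122 + 59
122 = 2·59 + 4
59 = 14·4 + 3
4 = 1·3 + 1
3 = 3·1 + 0
Back-substitute:
1 = 4 − 3
1 = −59 + 15·4
1 = 15·122 − 31·59
1 = −31·547 + 139·122
1 = 139·2310 − 587·547
1 = −587·7477 + 1900·2310
So 2310⁻¹ ≡ 1900 (mod 7477).
Then x ≡ 1900·2464 ≡ 998 (mod 7477); the smallest non-negative solution is x = 998.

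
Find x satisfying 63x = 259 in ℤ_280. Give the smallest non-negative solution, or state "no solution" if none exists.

13

First find gcd(63, 280):
280 = 4×63 + 28
63 = 2×28 + 7
28 = 4×7 + 0
gcd = 7 and 7 | 259, so solutions exist. Divide through by 7: 9x ≡ 37 (mod 40).
Now find 9⁻¹ mod 40:
40 = 4*9 + 4
9 = 2*4 + 1
4 = 4*1 + 0
Back-substitute:
1 = 9 − 2·4
1 = −2·40 + 9·9
So 9⁻¹ ≡ 9 (mod 40).
Then x ≡ 9·37 ≡ 13 (mod 40); the smallest non-negative solution is x = 13.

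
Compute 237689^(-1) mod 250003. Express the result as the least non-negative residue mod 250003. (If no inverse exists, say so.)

214413

Apply the Euclidean algorithm to 250003 and 237689:
250003 = 1·237689 + 12314
237689 = 19·12314 + 3723
12314 = 3·3723 + 1145
3723 = 3·1145 + 288
1145 = 3·288 + 281
288 = 1·281 + 7
281 = 40·7 + 1
7 = 7·1 + 0
gcd = 1, so the inverse exists. Back-substitute:
1 = 281 − 40·7
1 = −40·288 + 41·281
1 = 41·1145 − 163·288
1 = −163·3723 + 530·1145
1 = 530·12314 − 1753·3723
1 = −1753·237689 + 33837·12314
1 = 33837·250003 − 35590·237689
Thus 237689·(-35590) ≡ 1 (mod 250003); reducing, -35590 mod 250003 = 214413.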